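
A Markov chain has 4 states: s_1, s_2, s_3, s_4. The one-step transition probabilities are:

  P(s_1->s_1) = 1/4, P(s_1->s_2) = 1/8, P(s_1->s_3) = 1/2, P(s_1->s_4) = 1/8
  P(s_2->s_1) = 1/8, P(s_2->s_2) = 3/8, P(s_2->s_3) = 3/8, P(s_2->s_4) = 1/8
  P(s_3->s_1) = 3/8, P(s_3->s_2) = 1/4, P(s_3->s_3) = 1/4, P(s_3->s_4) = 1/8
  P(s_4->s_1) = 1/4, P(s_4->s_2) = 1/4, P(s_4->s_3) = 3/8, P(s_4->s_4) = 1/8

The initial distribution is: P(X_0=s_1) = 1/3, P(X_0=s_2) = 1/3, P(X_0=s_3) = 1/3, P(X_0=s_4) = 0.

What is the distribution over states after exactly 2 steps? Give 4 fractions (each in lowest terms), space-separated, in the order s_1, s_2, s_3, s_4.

Propagating the distribution step by step (d_{t+1} = d_t * P):
d_0 = (s_1=1/3, s_2=1/3, s_3=1/3, s_4=0)
  d_1[s_1] = 1/3*1/4 + 1/3*1/8 + 1/3*3/8 + 0*1/4 = 1/4
  d_1[s_2] = 1/3*1/8 + 1/3*3/8 + 1/3*1/4 + 0*1/4 = 1/4
  d_1[s_3] = 1/3*1/2 + 1/3*3/8 + 1/3*1/4 + 0*3/8 = 3/8
  d_1[s_4] = 1/3*1/8 + 1/3*1/8 + 1/3*1/8 + 0*1/8 = 1/8
d_1 = (s_1=1/4, s_2=1/4, s_3=3/8, s_4=1/8)
  d_2[s_1] = 1/4*1/4 + 1/4*1/8 + 3/8*3/8 + 1/8*1/4 = 17/64
  d_2[s_2] = 1/4*1/8 + 1/4*3/8 + 3/8*1/4 + 1/8*1/4 = 1/4
  d_2[s_3] = 1/4*1/2 + 1/4*3/8 + 3/8*1/4 + 1/8*3/8 = 23/64
  d_2[s_4] = 1/4*1/8 + 1/4*1/8 + 3/8*1/8 + 1/8*1/8 = 1/8
d_2 = (s_1=17/64, s_2=1/4, s_3=23/64, s_4=1/8)

Answer: 17/64 1/4 23/64 1/8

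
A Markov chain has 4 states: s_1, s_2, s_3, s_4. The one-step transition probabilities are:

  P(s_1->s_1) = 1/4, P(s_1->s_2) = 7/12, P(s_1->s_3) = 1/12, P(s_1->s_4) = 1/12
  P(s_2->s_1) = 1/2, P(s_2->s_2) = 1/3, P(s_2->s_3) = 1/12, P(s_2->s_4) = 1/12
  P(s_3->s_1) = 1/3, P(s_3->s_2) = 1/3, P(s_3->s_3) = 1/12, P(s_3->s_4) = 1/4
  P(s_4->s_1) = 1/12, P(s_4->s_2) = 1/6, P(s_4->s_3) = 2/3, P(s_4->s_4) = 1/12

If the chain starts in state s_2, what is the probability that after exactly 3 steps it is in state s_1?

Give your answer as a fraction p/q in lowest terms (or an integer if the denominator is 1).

Computing P^3 by repeated multiplication:
P^1 =
  s_1: [1/4, 7/12, 1/12, 1/12]
  s_2: [1/2, 1/3, 1/12, 1/12]
  s_3: [1/3, 1/3, 1/12, 1/4]
  s_4: [1/12, 1/6, 2/3, 1/12]
P^2 =
  s_1: [7/18, 55/144, 19/144, 7/72]
  s_2: [47/144, 4/9, 19/144, 7/72]
  s_3: [43/144, 3/8, 11/48, 7/72]
  s_4: [1/3, 49/144, 19/144, 7/36]
P^3 =
  s_1: [49/144, 179/432, 121/864, 91/864]
  s_2: [205/576, 689/1728, 121/864, 91/864]
  s_3: [599/1728, 677/1728, 121/864, 35/288]
  s_4: [271/864, 83/216, 85/432, 91/864]

(P^3)[s_2 -> s_1] = 205/576

Answer: 205/576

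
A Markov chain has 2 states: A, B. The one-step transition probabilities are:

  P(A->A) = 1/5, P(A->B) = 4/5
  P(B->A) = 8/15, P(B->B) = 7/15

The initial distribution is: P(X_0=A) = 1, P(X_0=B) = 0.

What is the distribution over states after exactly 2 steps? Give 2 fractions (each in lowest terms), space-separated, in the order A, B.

Answer: 7/15 8/15

Derivation:
Propagating the distribution step by step (d_{t+1} = d_t * P):
d_0 = (A=1, B=0)
  d_1[A] = 1*1/5 + 0*8/15 = 1/5
  d_1[B] = 1*4/5 + 0*7/15 = 4/5
d_1 = (A=1/5, B=4/5)
  d_2[A] = 1/5*1/5 + 4/5*8/15 = 7/15
  d_2[B] = 1/5*4/5 + 4/5*7/15 = 8/15
d_2 = (A=7/15, B=8/15)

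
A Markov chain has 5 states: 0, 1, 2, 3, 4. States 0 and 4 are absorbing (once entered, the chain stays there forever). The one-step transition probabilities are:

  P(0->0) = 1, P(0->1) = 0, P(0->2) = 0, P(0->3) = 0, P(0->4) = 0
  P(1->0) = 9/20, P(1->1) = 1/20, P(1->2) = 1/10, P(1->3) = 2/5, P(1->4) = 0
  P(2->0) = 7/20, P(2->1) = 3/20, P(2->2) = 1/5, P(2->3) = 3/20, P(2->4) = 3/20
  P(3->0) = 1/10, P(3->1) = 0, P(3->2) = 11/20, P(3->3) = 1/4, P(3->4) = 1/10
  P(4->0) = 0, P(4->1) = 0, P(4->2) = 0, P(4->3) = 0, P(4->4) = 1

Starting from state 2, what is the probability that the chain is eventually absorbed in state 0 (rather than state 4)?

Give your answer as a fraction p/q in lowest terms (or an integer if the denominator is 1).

Answer: 854/1193

Derivation:
Let a_i = P(absorbed in 0 | start in state i).
Boundary conditions: a_0 = 1, a_4 = 0.
For each transient state i, a_i = sum_j P(i->j) * a_j:
  a_1 = 9/20*a_0 + 1/20*a_1 + 1/10*a_2 + 2/5*a_3 + 0*a_4
  a_2 = 7/20*a_0 + 3/20*a_1 + 1/5*a_2 + 3/20*a_3 + 3/20*a_4
  a_3 = 1/10*a_0 + 0*a_1 + 11/20*a_2 + 1/4*a_3 + 1/10*a_4

Substituting a_0 = 1 and a_4 = 0, rearrange to (I - Q) a = r where r[i] = P(i -> 0):
  [19/20, -1/10, -2/5] . (a_1, a_2, a_3) = 9/20
  [-3/20, 4/5, -3/20] . (a_1, a_2, a_3) = 7/20
  [0, -11/20, 3/4] . (a_1, a_2, a_3) = 1/10

Solving yields:
  a_1 = 2957/3579
  a_2 = 854/1193
  a_3 = 2356/3579

Starting state is 2, so the absorption probability is a_2 = 854/1193.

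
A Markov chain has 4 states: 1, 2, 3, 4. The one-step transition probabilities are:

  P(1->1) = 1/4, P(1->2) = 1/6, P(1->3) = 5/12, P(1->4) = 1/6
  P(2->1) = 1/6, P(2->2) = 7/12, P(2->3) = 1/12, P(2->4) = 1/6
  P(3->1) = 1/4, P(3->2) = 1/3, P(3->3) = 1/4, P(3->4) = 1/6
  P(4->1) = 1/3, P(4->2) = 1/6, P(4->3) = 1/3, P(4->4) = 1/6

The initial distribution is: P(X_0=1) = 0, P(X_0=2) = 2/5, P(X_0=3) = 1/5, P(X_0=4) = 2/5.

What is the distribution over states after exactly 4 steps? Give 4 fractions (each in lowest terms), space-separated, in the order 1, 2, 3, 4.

Propagating the distribution step by step (d_{t+1} = d_t * P):
d_0 = (1=0, 2=2/5, 3=1/5, 4=2/5)
  d_1[1] = 0*1/4 + 2/5*1/6 + 1/5*1/4 + 2/5*1/3 = 1/4
  d_1[2] = 0*1/6 + 2/5*7/12 + 1/5*1/3 + 2/5*1/6 = 11/30
  d_1[3] = 0*5/12 + 2/5*1/12 + 1/5*1/4 + 2/5*1/3 = 13/60
  d_1[4] = 0*1/6 + 2/5*1/6 + 1/5*1/6 + 2/5*1/6 = 1/6
d_1 = (1=1/4, 2=11/30, 3=13/60, 4=1/6)
  d_2[1] = 1/4*1/4 + 11/30*1/6 + 13/60*1/4 + 1/6*1/3 = 7/30
  d_2[2] = 1/4*1/6 + 11/30*7/12 + 13/60*1/3 + 1/6*1/6 = 16/45
  d_2[3] = 1/4*5/12 + 11/30*1/12 + 13/60*1/4 + 1/6*1/3 = 11/45
  d_2[4] = 1/4*1/6 + 11/30*1/6 + 13/60*1/6 + 1/6*1/6 = 1/6
d_2 = (1=7/30, 2=16/45, 3=11/45, 4=1/6)
  d_3[1] = 7/30*1/4 + 16/45*1/6 + 11/45*1/4 + 1/6*1/3 = 253/1080
  d_3[2] = 7/30*1/6 + 16/45*7/12 + 11/45*1/3 + 1/6*1/6 = 16/45
  d_3[3] = 7/30*5/12 + 16/45*1/12 + 11/45*1/4 + 1/6*1/3 = 263/1080
  d_3[4] = 7/30*1/6 + 16/45*1/6 + 11/45*1/6 + 1/6*1/6 = 1/6
d_3 = (1=253/1080, 2=16/45, 3=263/1080, 4=1/6)
  d_4[1] = 253/1080*1/4 + 16/45*1/6 + 263/1080*1/4 + 1/6*1/3 = 253/1080
  d_4[2] = 253/1080*1/6 + 16/45*7/12 + 263/1080*1/3 + 1/6*1/6 = 2303/6480
  d_4[3] = 253/1080*5/12 + 16/45*1/12 + 263/1080*1/4 + 1/6*1/3 = 1579/6480
  d_4[4] = 253/1080*1/6 + 16/45*1/6 + 263/1080*1/6 + 1/6*1/6 = 1/6
d_4 = (1=253/1080, 2=2303/6480, 3=1579/6480, 4=1/6)

Answer: 253/1080 2303/6480 1579/6480 1/6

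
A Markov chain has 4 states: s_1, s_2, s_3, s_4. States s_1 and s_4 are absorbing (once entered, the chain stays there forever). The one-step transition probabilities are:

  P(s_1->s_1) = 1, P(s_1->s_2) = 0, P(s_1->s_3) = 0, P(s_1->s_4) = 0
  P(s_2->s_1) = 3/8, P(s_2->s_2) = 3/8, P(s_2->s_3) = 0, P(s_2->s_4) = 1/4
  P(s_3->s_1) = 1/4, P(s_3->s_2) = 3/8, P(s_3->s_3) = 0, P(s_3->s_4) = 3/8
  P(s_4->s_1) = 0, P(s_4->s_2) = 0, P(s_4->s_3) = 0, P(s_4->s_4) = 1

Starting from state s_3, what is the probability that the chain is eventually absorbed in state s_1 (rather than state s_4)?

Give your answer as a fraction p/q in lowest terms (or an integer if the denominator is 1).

Answer: 19/40

Derivation:
Let a_i = P(absorbed in s_1 | start in state i).
Boundary conditions: a_s_1 = 1, a_s_4 = 0.
For each transient state i, a_i = sum_j P(i->j) * a_j:
  a_s_2 = 3/8*a_s_1 + 3/8*a_s_2 + 0*a_s_3 + 1/4*a_s_4
  a_s_3 = 1/4*a_s_1 + 3/8*a_s_2 + 0*a_s_3 + 3/8*a_s_4

Substituting a_s_1 = 1 and a_s_4 = 0, rearrange to (I - Q) a = r where r[i] = P(i -> s_1):
  [5/8, 0] . (a_s_2, a_s_3) = 3/8
  [-3/8, 1] . (a_s_2, a_s_3) = 1/4

Solving yields:
  a_s_2 = 3/5
  a_s_3 = 19/40

Starting state is s_3, so the absorption probability is a_s_3 = 19/40.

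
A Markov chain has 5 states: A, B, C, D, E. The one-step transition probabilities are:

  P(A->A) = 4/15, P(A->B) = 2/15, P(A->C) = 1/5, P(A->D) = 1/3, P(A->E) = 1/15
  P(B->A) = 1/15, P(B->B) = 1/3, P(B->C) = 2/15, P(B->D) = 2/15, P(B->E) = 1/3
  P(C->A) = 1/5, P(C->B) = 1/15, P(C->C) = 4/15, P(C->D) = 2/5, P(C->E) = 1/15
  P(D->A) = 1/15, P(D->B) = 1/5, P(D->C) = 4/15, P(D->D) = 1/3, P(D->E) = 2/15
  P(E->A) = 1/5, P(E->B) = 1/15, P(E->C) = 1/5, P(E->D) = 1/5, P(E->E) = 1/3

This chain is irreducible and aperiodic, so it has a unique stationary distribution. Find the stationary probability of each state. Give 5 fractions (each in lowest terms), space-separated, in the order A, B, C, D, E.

The stationary distribution satisfies pi = pi * P, i.e.:
  pi_A = 4/15*pi_A + 1/15*pi_B + 1/5*pi_C + 1/15*pi_D + 1/5*pi_E
  pi_B = 2/15*pi_A + 1/3*pi_B + 1/15*pi_C + 1/5*pi_D + 1/15*pi_E
  pi_C = 1/5*pi_A + 2/15*pi_B + 4/15*pi_C + 4/15*pi_D + 1/5*pi_E
  pi_D = 1/3*pi_A + 2/15*pi_B + 2/5*pi_C + 1/3*pi_D + 1/5*pi_E
  pi_E = 1/15*pi_A + 1/3*pi_B + 1/15*pi_C + 2/15*pi_D + 1/3*pi_E
with normalization: pi_A + pi_B + pi_C + pi_D + pi_E = 1.

Using the first 4 balance equations plus normalization, the linear system A*pi = b is:
  [-11/15, 1/15, 1/5, 1/15, 1/5] . pi = 0
  [2/15, -2/3, 1/15, 1/5, 1/15] . pi = 0
  [1/5, 2/15, -11/15, 4/15, 1/5] . pi = 0
  [1/3, 2/15, 2/5, -2/3, 1/5] . pi = 0
  [1, 1, 1, 1, 1] . pi = 1

Solving yields:
  pi_A = 1453/9698
  pi_B = 1531/9698
  pi_C = 1086/4849
  pi_D = 2845/9698
  pi_E = 1697/9698

Verification (pi * P):
  1453/9698*4/15 + 1531/9698*1/15 + 1086/4849*1/5 + 2845/9698*1/15 + 1697/9698*1/5 = 1453/9698 = pi_A  (ok)
  1453/9698*2/15 + 1531/9698*1/3 + 1086/4849*1/15 + 2845/9698*1/5 + 1697/9698*1/15 = 1531/9698 = pi_B  (ok)
  1453/9698*1/5 + 1531/9698*2/15 + 1086/4849*4/15 + 2845/9698*4/15 + 1697/9698*1/5 = 1086/4849 = pi_C  (ok)
  1453/9698*1/3 + 1531/9698*2/15 + 1086/4849*2/5 + 2845/9698*1/3 + 1697/9698*1/5 = 2845/9698 = pi_D  (ok)
  1453/9698*1/15 + 1531/9698*1/3 + 1086/4849*1/15 + 2845/9698*2/15 + 1697/9698*1/3 = 1697/9698 = pi_E  (ok)

Answer: 1453/9698 1531/9698 1086/4849 2845/9698 1697/9698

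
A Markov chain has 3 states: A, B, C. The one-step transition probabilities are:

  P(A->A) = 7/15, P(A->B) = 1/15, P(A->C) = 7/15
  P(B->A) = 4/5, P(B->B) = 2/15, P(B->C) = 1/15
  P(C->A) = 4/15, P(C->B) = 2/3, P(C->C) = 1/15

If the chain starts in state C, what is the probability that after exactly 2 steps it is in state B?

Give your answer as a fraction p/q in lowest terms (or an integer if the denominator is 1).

Computing P^2 by repeated multiplication:
P^1 =
  A: [7/15, 1/15, 7/15]
  B: [4/5, 2/15, 1/15]
  C: [4/15, 2/3, 1/15]
P^2 =
  A: [89/225, 79/225, 19/75]
  B: [112/225, 26/225, 29/75]
  C: [152/225, 34/225, 13/75]

(P^2)[C -> B] = 34/225

Answer: 34/225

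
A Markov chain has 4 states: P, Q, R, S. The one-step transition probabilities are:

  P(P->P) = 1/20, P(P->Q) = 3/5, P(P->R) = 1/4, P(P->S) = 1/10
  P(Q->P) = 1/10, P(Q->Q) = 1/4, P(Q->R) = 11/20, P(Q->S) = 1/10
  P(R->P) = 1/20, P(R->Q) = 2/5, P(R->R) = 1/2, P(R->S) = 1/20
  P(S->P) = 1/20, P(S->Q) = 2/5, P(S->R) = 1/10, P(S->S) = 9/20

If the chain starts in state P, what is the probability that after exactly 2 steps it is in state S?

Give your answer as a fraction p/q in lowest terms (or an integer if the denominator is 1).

Answer: 49/400

Derivation:
Computing P^2 by repeated multiplication:
P^1 =
  P: [1/20, 3/5, 1/4, 1/10]
  Q: [1/10, 1/4, 11/20, 1/10]
  R: [1/20, 2/5, 1/2, 1/20]
  S: [1/20, 2/5, 1/10, 9/20]
P^2 =
  P: [2/25, 8/25, 191/400, 49/400]
  Q: [1/16, 153/400, 179/400, 43/400]
  R: [7/100, 7/20, 39/80, 37/400]
  S: [7/100, 7/20, 131/400, 101/400]

(P^2)[P -> S] = 49/400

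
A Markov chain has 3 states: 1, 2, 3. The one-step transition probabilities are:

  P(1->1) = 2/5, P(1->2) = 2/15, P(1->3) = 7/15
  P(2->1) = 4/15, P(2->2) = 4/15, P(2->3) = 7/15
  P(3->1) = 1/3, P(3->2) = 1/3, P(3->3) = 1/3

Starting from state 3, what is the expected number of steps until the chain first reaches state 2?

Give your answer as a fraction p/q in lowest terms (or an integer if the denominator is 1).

Let h_i = expected steps to first reach 2 from state i.
Boundary: h_2 = 0.
First-step equations for the other states:
  h_1 = 1 + 2/5*h_1 + 2/15*h_2 + 7/15*h_3
  h_3 = 1 + 1/3*h_1 + 1/3*h_2 + 1/3*h_3

Substituting h_2 = 0 and rearranging gives the linear system (I - Q) h = 1:
  [3/5, -7/15] . (h_1, h_3) = 1
  [-1/3, 2/3] . (h_1, h_3) = 1

Solving yields:
  h_1 = 51/11
  h_3 = 42/11

Starting state is 3, so the expected hitting time is h_3 = 42/11.

Answer: 42/11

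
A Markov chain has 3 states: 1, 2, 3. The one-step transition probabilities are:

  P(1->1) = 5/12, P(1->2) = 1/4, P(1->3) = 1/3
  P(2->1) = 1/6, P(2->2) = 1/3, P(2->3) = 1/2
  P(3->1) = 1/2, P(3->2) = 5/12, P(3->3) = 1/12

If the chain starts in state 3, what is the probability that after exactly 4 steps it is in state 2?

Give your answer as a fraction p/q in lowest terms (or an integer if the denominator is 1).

Computing P^4 by repeated multiplication:
P^1 =
  1: [5/12, 1/4, 1/3]
  2: [1/6, 1/3, 1/2]
  3: [1/2, 5/12, 1/12]
P^2 =
  1: [55/144, 47/144, 7/24]
  2: [3/8, 13/36, 19/72]
  3: [23/72, 43/144, 55/144]
P^3 =
  1: [23/64, 563/1728, 17/54]
  2: [301/864, 35/108, 283/864]
  3: [323/864, 65/192, 497/1728]
P^4 =
  1: [7495/20736, 6835/20736, 3203/10368]
  2: [3763/10368, 191/576, 3167/10368]
  3: [3691/10368, 6763/20736, 2197/6912]

(P^4)[3 -> 2] = 6763/20736

Answer: 6763/20736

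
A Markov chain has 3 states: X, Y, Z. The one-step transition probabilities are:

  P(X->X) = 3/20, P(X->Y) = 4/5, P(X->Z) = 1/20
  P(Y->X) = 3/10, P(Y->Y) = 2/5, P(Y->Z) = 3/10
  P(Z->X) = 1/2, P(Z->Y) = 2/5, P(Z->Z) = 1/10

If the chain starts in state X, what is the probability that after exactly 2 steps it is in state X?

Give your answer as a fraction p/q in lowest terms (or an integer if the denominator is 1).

Answer: 23/80

Derivation:
Computing P^2 by repeated multiplication:
P^1 =
  X: [3/20, 4/5, 1/20]
  Y: [3/10, 2/5, 3/10]
  Z: [1/2, 2/5, 1/10]
P^2 =
  X: [23/80, 23/50, 101/400]
  Y: [63/200, 13/25, 33/200]
  Z: [49/200, 3/5, 31/200]

(P^2)[X -> X] = 23/80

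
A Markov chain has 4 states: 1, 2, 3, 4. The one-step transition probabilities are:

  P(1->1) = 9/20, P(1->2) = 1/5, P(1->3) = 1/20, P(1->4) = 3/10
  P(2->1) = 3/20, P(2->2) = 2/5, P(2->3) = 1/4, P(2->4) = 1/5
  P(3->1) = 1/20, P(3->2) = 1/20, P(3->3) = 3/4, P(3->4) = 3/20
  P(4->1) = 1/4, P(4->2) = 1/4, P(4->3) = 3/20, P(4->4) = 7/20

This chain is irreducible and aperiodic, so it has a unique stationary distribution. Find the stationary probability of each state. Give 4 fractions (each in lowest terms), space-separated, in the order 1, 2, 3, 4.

Answer: 7/36 7/36 3/8 17/72

Derivation:
The stationary distribution satisfies pi = pi * P, i.e.:
  pi_1 = 9/20*pi_1 + 3/20*pi_2 + 1/20*pi_3 + 1/4*pi_4
  pi_2 = 1/5*pi_1 + 2/5*pi_2 + 1/20*pi_3 + 1/4*pi_4
  pi_3 = 1/20*pi_1 + 1/4*pi_2 + 3/4*pi_3 + 3/20*pi_4
  pi_4 = 3/10*pi_1 + 1/5*pi_2 + 3/20*pi_3 + 7/20*pi_4
with normalization: pi_1 + pi_2 + pi_3 + pi_4 = 1.

Using the first 3 balance equations plus normalization, the linear system A*pi = b is:
  [-11/20, 3/20, 1/20, 1/4] . pi = 0
  [1/5, -3/5, 1/20, 1/4] . pi = 0
  [1/20, 1/4, -1/4, 3/20] . pi = 0
  [1, 1, 1, 1] . pi = 1

Solving yields:
  pi_1 = 7/36
  pi_2 = 7/36
  pi_3 = 3/8
  pi_4 = 17/72

Verification (pi * P):
  7/36*9/20 + 7/36*3/20 + 3/8*1/20 + 17/72*1/4 = 7/36 = pi_1  (ok)
  7/36*1/5 + 7/36*2/5 + 3/8*1/20 + 17/72*1/4 = 7/36 = pi_2  (ok)
  7/36*1/20 + 7/36*1/4 + 3/8*3/4 + 17/72*3/20 = 3/8 = pi_3  (ok)
  7/36*3/10 + 7/36*1/5 + 3/8*3/20 + 17/72*7/20 = 17/72 = pi_4  (ok)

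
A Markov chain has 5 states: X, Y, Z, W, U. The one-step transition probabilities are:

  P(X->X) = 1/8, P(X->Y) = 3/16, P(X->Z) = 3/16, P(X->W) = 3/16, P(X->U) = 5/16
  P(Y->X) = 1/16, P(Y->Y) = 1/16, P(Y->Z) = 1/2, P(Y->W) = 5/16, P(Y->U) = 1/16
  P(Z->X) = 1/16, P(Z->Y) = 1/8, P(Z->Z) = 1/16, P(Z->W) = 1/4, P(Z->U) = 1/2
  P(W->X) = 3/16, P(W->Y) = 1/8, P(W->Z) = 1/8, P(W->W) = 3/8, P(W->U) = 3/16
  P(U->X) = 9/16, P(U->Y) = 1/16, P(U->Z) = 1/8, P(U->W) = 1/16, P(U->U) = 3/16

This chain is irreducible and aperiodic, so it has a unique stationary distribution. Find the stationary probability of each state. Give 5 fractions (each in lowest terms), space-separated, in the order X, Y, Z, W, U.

Answer: 441/1894 881/7576 653/3788 843/3788 1939/7576

Derivation:
The stationary distribution satisfies pi = pi * P, i.e.:
  pi_X = 1/8*pi_X + 1/16*pi_Y + 1/16*pi_Z + 3/16*pi_W + 9/16*pi_U
  pi_Y = 3/16*pi_X + 1/16*pi_Y + 1/8*pi_Z + 1/8*pi_W + 1/16*pi_U
  pi_Z = 3/16*pi_X + 1/2*pi_Y + 1/16*pi_Z + 1/8*pi_W + 1/8*pi_U
  pi_W = 3/16*pi_X + 5/16*pi_Y + 1/4*pi_Z + 3/8*pi_W + 1/16*pi_U
  pi_U = 5/16*pi_X + 1/16*pi_Y + 1/2*pi_Z + 3/16*pi_W + 3/16*pi_U
with normalization: pi_X + pi_Y + pi_Z + pi_W + pi_U = 1.

Using the first 4 balance equations plus normalization, the linear system A*pi = b is:
  [-7/8, 1/16, 1/16, 3/16, 9/16] . pi = 0
  [3/16, -15/16, 1/8, 1/8, 1/16] . pi = 0
  [3/16, 1/2, -15/16, 1/8, 1/8] . pi = 0
  [3/16, 5/16, 1/4, -5/8, 1/16] . pi = 0
  [1, 1, 1, 1, 1] . pi = 1

Solving yields:
  pi_X = 441/1894
  pi_Y = 881/7576
  pi_Z = 653/3788
  pi_W = 843/3788
  pi_U = 1939/7576

Verification (pi * P):
  441/1894*1/8 + 881/7576*1/16 + 653/3788*1/16 + 843/3788*3/16 + 1939/7576*9/16 = 441/1894 = pi_X  (ok)
  441/1894*3/16 + 881/7576*1/16 + 653/3788*1/8 + 843/3788*1/8 + 1939/7576*1/16 = 881/7576 = pi_Y  (ok)
  441/1894*3/16 + 881/7576*1/2 + 653/3788*1/16 + 843/3788*1/8 + 1939/7576*1/8 = 653/3788 = pi_Z  (ok)
  441/1894*3/16 + 881/7576*5/16 + 653/3788*1/4 + 843/3788*3/8 + 1939/7576*1/16 = 843/3788 = pi_W  (ok)
  441/1894*5/16 + 881/7576*1/16 + 653/3788*1/2 + 843/3788*3/16 + 1939/7576*3/16 = 1939/7576 = pi_U  (ok)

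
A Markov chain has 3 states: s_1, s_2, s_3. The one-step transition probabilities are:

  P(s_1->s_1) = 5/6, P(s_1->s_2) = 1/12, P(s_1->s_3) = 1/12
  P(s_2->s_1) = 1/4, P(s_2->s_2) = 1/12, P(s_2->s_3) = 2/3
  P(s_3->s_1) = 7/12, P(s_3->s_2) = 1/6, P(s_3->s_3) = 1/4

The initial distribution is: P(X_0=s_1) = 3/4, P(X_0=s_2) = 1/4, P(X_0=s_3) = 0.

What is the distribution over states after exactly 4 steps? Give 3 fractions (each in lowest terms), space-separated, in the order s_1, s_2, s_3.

Answer: 60847/82944 2699/27648 875/5184

Derivation:
Propagating the distribution step by step (d_{t+1} = d_t * P):
d_0 = (s_1=3/4, s_2=1/4, s_3=0)
  d_1[s_1] = 3/4*5/6 + 1/4*1/4 + 0*7/12 = 11/16
  d_1[s_2] = 3/4*1/12 + 1/4*1/12 + 0*1/6 = 1/12
  d_1[s_3] = 3/4*1/12 + 1/4*2/3 + 0*1/4 = 11/48
d_1 = (s_1=11/16, s_2=1/12, s_3=11/48)
  d_2[s_1] = 11/16*5/6 + 1/12*1/4 + 11/48*7/12 = 419/576
  d_2[s_2] = 11/16*1/12 + 1/12*1/12 + 11/48*1/6 = 59/576
  d_2[s_3] = 11/16*1/12 + 1/12*2/3 + 11/48*1/4 = 49/288
d_2 = (s_1=419/576, s_2=59/576, s_3=49/288)
  d_3[s_1] = 419/576*5/6 + 59/576*1/4 + 49/288*7/12 = 5053/6912
  d_3[s_2] = 419/576*1/12 + 59/576*1/12 + 49/288*1/6 = 337/3456
  d_3[s_3] = 419/576*1/12 + 59/576*2/3 + 49/288*1/4 = 395/2304
d_3 = (s_1=5053/6912, s_2=337/3456, s_3=395/2304)
  d_4[s_1] = 5053/6912*5/6 + 337/3456*1/4 + 395/2304*7/12 = 60847/82944
  d_4[s_2] = 5053/6912*1/12 + 337/3456*1/12 + 395/2304*1/6 = 2699/27648
  d_4[s_3] = 5053/6912*1/12 + 337/3456*2/3 + 395/2304*1/4 = 875/5184
d_4 = (s_1=60847/82944, s_2=2699/27648, s_3=875/5184)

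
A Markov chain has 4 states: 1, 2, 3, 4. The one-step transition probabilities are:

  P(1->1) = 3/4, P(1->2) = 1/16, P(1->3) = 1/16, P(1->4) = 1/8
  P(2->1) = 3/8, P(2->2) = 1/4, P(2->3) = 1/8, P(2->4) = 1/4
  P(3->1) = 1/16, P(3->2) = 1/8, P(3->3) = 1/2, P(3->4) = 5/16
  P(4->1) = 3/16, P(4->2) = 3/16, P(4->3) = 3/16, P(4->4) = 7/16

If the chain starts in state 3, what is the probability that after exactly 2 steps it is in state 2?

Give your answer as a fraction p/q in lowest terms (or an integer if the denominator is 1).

Answer: 5/32

Derivation:
Computing P^2 by repeated multiplication:
P^1 =
  1: [3/4, 1/16, 1/16, 1/8]
  2: [3/8, 1/4, 1/8, 1/4]
  3: [1/16, 1/8, 1/2, 5/16]
  4: [3/16, 3/16, 3/16, 7/16]
P^2 =
  1: [157/256, 3/32, 7/64, 47/256]
  2: [55/128, 19/128, 21/128, 33/128]
  3: [47/256, 5/32, 21/64, 85/256]
  4: [39/128, 21/128, 27/128, 41/128]

(P^2)[3 -> 2] = 5/32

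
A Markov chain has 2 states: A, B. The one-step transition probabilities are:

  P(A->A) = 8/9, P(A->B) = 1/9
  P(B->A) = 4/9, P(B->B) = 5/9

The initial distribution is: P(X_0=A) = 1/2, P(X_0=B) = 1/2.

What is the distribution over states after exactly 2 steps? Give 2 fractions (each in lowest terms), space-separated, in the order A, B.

Propagating the distribution step by step (d_{t+1} = d_t * P):
d_0 = (A=1/2, B=1/2)
  d_1[A] = 1/2*8/9 + 1/2*4/9 = 2/3
  d_1[B] = 1/2*1/9 + 1/2*5/9 = 1/3
d_1 = (A=2/3, B=1/3)
  d_2[A] = 2/3*8/9 + 1/3*4/9 = 20/27
  d_2[B] = 2/3*1/9 + 1/3*5/9 = 7/27
d_2 = (A=20/27, B=7/27)

Answer: 20/27 7/27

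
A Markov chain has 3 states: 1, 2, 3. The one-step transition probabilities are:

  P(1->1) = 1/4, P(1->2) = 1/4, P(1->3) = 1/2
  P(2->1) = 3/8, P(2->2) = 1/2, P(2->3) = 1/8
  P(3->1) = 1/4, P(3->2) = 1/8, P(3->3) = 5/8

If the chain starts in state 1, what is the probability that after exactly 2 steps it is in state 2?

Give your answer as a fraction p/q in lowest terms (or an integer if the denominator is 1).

Computing P^2 by repeated multiplication:
P^1 =
  1: [1/4, 1/4, 1/2]
  2: [3/8, 1/2, 1/8]
  3: [1/4, 1/8, 5/8]
P^2 =
  1: [9/32, 1/4, 15/32]
  2: [5/16, 23/64, 21/64]
  3: [17/64, 13/64, 17/32]

(P^2)[1 -> 2] = 1/4

Answer: 1/4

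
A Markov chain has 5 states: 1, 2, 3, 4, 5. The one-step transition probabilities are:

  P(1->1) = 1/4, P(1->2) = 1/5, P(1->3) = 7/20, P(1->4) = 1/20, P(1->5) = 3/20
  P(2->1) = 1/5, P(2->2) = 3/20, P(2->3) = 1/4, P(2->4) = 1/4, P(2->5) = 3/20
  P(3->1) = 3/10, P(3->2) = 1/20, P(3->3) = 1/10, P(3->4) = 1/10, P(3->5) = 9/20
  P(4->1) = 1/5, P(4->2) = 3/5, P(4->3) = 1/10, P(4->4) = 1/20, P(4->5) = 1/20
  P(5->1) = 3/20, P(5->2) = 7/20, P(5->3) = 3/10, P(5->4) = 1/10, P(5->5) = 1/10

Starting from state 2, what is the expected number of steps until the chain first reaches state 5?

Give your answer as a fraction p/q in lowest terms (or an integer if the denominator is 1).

Let h_i = expected steps to first reach 5 from state i.
Boundary: h_5 = 0.
First-step equations for the other states:
  h_1 = 1 + 1/4*h_1 + 1/5*h_2 + 7/20*h_3 + 1/20*h_4 + 3/20*h_5
  h_2 = 1 + 1/5*h_1 + 3/20*h_2 + 1/4*h_3 + 1/4*h_4 + 3/20*h_5
  h_3 = 1 + 3/10*h_1 + 1/20*h_2 + 1/10*h_3 + 1/10*h_4 + 9/20*h_5
  h_4 = 1 + 1/5*h_1 + 3/5*h_2 + 1/10*h_3 + 1/20*h_4 + 1/20*h_5

Substituting h_5 = 0 and rearranging gives the linear system (I - Q) h = 1:
  [3/4, -1/5, -7/20, -1/20] . (h_1, h_2, h_3, h_4) = 1
  [-1/5, 17/20, -1/4, -1/4] . (h_1, h_2, h_3, h_4) = 1
  [-3/10, -1/20, 9/10, -1/10] . (h_1, h_2, h_3, h_4) = 1
  [-1/5, -3/5, -1/10, 19/20] . (h_1, h_2, h_3, h_4) = 1

Solving yields:
  h_1 = 38564/8221
  h_2 = 40788/8221
  h_3 = 29324/8221
  h_4 = 45620/8221

Starting state is 2, so the expected hitting time is h_2 = 40788/8221.

Answer: 40788/8221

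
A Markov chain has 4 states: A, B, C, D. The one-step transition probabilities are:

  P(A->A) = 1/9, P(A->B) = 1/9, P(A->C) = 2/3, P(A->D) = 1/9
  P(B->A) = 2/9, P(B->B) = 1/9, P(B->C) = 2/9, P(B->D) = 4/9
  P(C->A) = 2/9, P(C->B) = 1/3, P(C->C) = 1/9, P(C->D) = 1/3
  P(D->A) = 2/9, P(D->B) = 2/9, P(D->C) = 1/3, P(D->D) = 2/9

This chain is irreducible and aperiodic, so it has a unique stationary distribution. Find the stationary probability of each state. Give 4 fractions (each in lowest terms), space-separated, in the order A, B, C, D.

The stationary distribution satisfies pi = pi * P, i.e.:
  pi_A = 1/9*pi_A + 2/9*pi_B + 2/9*pi_C + 2/9*pi_D
  pi_B = 1/9*pi_A + 1/9*pi_B + 1/3*pi_C + 2/9*pi_D
  pi_C = 2/3*pi_A + 2/9*pi_B + 1/9*pi_C + 1/3*pi_D
  pi_D = 1/9*pi_A + 4/9*pi_B + 1/3*pi_C + 2/9*pi_D
with normalization: pi_A + pi_B + pi_C + pi_D = 1.

Using the first 3 balance equations plus normalization, the linear system A*pi = b is:
  [-8/9, 2/9, 2/9, 2/9] . pi = 0
  [1/9, -8/9, 1/3, 2/9] . pi = 0
  [2/3, 2/9, -8/9, 1/3] . pi = 0
  [1, 1, 1, 1] . pi = 1

Solving yields:
  pi_A = 1/5
  pi_B = 39/185
  pi_C = 57/185
  pi_D = 52/185

Verification (pi * P):
  1/5*1/9 + 39/185*2/9 + 57/185*2/9 + 52/185*2/9 = 1/5 = pi_A  (ok)
  1/5*1/9 + 39/185*1/9 + 57/185*1/3 + 52/185*2/9 = 39/185 = pi_B  (ok)
  1/5*2/3 + 39/185*2/9 + 57/185*1/9 + 52/185*1/3 = 57/185 = pi_C  (ok)
  1/5*1/9 + 39/185*4/9 + 57/185*1/3 + 52/185*2/9 = 52/185 = pi_D  (ok)

Answer: 1/5 39/185 57/185 52/185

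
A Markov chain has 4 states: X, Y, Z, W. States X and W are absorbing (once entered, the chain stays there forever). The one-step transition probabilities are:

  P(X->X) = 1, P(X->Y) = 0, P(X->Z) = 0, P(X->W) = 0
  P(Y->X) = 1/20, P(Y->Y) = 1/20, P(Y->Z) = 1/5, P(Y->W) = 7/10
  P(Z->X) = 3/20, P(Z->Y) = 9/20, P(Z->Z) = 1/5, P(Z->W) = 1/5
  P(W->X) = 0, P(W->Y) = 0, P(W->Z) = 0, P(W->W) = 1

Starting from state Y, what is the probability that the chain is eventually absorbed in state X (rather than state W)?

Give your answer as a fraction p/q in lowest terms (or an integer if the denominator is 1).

Answer: 7/67

Derivation:
Let a_i = P(absorbed in X | start in state i).
Boundary conditions: a_X = 1, a_W = 0.
For each transient state i, a_i = sum_j P(i->j) * a_j:
  a_Y = 1/20*a_X + 1/20*a_Y + 1/5*a_Z + 7/10*a_W
  a_Z = 3/20*a_X + 9/20*a_Y + 1/5*a_Z + 1/5*a_W

Substituting a_X = 1 and a_W = 0, rearrange to (I - Q) a = r where r[i] = P(i -> X):
  [19/20, -1/5] . (a_Y, a_Z) = 1/20
  [-9/20, 4/5] . (a_Y, a_Z) = 3/20

Solving yields:
  a_Y = 7/67
  a_Z = 33/134

Starting state is Y, so the absorption probability is a_Y = 7/67.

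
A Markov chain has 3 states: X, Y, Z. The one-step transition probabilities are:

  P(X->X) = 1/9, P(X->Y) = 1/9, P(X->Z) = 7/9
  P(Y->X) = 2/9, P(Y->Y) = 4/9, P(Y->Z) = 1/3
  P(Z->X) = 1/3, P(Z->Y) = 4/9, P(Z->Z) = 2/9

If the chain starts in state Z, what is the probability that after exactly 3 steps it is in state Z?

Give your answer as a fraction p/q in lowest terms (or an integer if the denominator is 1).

Computing P^3 by repeated multiplication:
P^1 =
  X: [1/9, 1/9, 7/9]
  Y: [2/9, 4/9, 1/3]
  Z: [1/3, 4/9, 2/9]
P^2 =
  X: [8/27, 11/27, 8/27]
  Y: [19/81, 10/27, 32/81]
  Z: [17/81, 1/3, 37/81]
P^3 =
  X: [2/9, 28/81, 35/81]
  Y: [175/729, 89/243, 287/729]
  Z: [182/729, 91/243, 274/729]

(P^3)[Z -> Z] = 274/729

Answer: 274/729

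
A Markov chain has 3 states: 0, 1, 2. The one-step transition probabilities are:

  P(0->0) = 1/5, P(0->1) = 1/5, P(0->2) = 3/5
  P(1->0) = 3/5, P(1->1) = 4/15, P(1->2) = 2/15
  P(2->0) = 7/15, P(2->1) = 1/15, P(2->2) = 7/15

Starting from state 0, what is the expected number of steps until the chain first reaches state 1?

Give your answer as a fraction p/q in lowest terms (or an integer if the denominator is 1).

Let h_i = expected steps to first reach 1 from state i.
Boundary: h_1 = 0.
First-step equations for the other states:
  h_0 = 1 + 1/5*h_0 + 1/5*h_1 + 3/5*h_2
  h_2 = 1 + 7/15*h_0 + 1/15*h_1 + 7/15*h_2

Substituting h_1 = 0 and rearranging gives the linear system (I - Q) h = 1:
  [4/5, -3/5] . (h_0, h_2) = 1
  [-7/15, 8/15] . (h_0, h_2) = 1

Solving yields:
  h_0 = 85/11
  h_2 = 95/11

Starting state is 0, so the expected hitting time is h_0 = 85/11.

Answer: 85/11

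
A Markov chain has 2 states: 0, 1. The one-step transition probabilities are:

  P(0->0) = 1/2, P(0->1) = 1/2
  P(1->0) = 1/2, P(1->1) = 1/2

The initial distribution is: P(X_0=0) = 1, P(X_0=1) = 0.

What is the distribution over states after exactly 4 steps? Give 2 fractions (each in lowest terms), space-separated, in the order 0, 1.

Answer: 1/2 1/2

Derivation:
Propagating the distribution step by step (d_{t+1} = d_t * P):
d_0 = (0=1, 1=0)
  d_1[0] = 1*1/2 + 0*1/2 = 1/2
  d_1[1] = 1*1/2 + 0*1/2 = 1/2
d_1 = (0=1/2, 1=1/2)
  d_2[0] = 1/2*1/2 + 1/2*1/2 = 1/2
  d_2[1] = 1/2*1/2 + 1/2*1/2 = 1/2
d_2 = (0=1/2, 1=1/2)
  d_3[0] = 1/2*1/2 + 1/2*1/2 = 1/2
  d_3[1] = 1/2*1/2 + 1/2*1/2 = 1/2
d_3 = (0=1/2, 1=1/2)
  d_4[0] = 1/2*1/2 + 1/2*1/2 = 1/2
  d_4[1] = 1/2*1/2 + 1/2*1/2 = 1/2
d_4 = (0=1/2, 1=1/2)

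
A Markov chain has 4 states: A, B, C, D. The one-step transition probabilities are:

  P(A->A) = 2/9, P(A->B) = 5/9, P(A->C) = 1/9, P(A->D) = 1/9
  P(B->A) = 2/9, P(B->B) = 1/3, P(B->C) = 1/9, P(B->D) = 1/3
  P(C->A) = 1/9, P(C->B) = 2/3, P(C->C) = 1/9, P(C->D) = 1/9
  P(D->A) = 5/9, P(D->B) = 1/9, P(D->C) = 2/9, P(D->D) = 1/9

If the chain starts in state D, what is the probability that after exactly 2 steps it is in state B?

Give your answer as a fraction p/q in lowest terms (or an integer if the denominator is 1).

Answer: 41/81

Derivation:
Computing P^2 by repeated multiplication:
P^1 =
  A: [2/9, 5/9, 1/9, 1/9]
  B: [2/9, 1/3, 1/9, 1/3]
  C: [1/9, 2/3, 1/9, 1/9]
  D: [5/9, 1/9, 2/9, 1/9]
P^2 =
  A: [20/81, 32/81, 10/81, 19/81]
  B: [26/81, 28/81, 4/27, 5/27]
  C: [20/81, 10/27, 10/81, 7/27]
  D: [19/81, 41/81, 10/81, 11/81]

(P^2)[D -> B] = 41/81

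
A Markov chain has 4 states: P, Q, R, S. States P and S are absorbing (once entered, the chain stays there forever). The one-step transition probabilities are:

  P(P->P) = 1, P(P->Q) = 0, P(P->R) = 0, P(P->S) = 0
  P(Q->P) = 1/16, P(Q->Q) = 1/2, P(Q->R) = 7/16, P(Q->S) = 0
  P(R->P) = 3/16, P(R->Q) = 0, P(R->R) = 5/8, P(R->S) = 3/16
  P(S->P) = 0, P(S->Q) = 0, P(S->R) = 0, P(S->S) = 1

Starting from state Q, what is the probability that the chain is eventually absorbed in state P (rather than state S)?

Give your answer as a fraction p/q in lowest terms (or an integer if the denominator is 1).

Answer: 9/16

Derivation:
Let a_i = P(absorbed in P | start in state i).
Boundary conditions: a_P = 1, a_S = 0.
For each transient state i, a_i = sum_j P(i->j) * a_j:
  a_Q = 1/16*a_P + 1/2*a_Q + 7/16*a_R + 0*a_S
  a_R = 3/16*a_P + 0*a_Q + 5/8*a_R + 3/16*a_S

Substituting a_P = 1 and a_S = 0, rearrange to (I - Q) a = r where r[i] = P(i -> P):
  [1/2, -7/16] . (a_Q, a_R) = 1/16
  [0, 3/8] . (a_Q, a_R) = 3/16

Solving yields:
  a_Q = 9/16
  a_R = 1/2

Starting state is Q, so the absorption probability is a_Q = 9/16.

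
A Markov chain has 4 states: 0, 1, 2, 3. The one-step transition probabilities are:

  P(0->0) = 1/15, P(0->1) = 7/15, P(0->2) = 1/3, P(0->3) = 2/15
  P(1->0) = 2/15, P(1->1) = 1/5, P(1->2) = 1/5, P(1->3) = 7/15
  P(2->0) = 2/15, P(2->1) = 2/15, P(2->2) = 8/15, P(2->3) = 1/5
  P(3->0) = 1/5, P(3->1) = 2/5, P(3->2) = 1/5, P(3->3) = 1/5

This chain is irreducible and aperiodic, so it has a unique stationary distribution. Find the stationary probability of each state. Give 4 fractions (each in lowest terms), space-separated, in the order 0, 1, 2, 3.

The stationary distribution satisfies pi = pi * P, i.e.:
  pi_0 = 1/15*pi_0 + 2/15*pi_1 + 2/15*pi_2 + 1/5*pi_3
  pi_1 = 7/15*pi_0 + 1/5*pi_1 + 2/15*pi_2 + 2/5*pi_3
  pi_2 = 1/3*pi_0 + 1/5*pi_1 + 8/15*pi_2 + 1/5*pi_3
  pi_3 = 2/15*pi_0 + 7/15*pi_1 + 1/5*pi_2 + 1/5*pi_3
with normalization: pi_0 + pi_1 + pi_2 + pi_3 = 1.

Using the first 3 balance equations plus normalization, the linear system A*pi = b is:
  [-14/15, 2/15, 2/15, 1/5] . pi = 0
  [7/15, -4/5, 2/15, 2/5] . pi = 0
  [1/3, 1/5, -7/15, 1/5] . pi = 0
  [1, 1, 1, 1] . pi = 1

Solving yields:
  pi_0 = 219/1549
  pi_1 = 831/3098
  pi_2 = 1017/3098
  pi_3 = 406/1549

Verification (pi * P):
  219/1549*1/15 + 831/3098*2/15 + 1017/3098*2/15 + 406/1549*1/5 = 219/1549 = pi_0  (ok)
  219/1549*7/15 + 831/3098*1/5 + 1017/3098*2/15 + 406/1549*2/5 = 831/3098 = pi_1  (ok)
  219/1549*1/3 + 831/3098*1/5 + 1017/3098*8/15 + 406/1549*1/5 = 1017/3098 = pi_2  (ok)
  219/1549*2/15 + 831/3098*7/15 + 1017/3098*1/5 + 406/1549*1/5 = 406/1549 = pi_3  (ok)

Answer: 219/1549 831/3098 1017/3098 406/1549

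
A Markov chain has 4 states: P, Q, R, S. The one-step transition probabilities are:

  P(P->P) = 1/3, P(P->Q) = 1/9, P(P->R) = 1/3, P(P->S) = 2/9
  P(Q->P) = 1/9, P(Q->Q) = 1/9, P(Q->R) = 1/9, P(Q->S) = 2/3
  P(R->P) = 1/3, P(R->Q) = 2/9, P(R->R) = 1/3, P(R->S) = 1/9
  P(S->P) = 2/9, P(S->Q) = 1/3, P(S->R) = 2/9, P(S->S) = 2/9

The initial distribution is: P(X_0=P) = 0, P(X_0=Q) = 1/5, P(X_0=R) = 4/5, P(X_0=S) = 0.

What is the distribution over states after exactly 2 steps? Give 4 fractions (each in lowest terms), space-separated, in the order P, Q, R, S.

Propagating the distribution step by step (d_{t+1} = d_t * P):
d_0 = (P=0, Q=1/5, R=4/5, S=0)
  d_1[P] = 0*1/3 + 1/5*1/9 + 4/5*1/3 + 0*2/9 = 13/45
  d_1[Q] = 0*1/9 + 1/5*1/9 + 4/5*2/9 + 0*1/3 = 1/5
  d_1[R] = 0*1/3 + 1/5*1/9 + 4/5*1/3 + 0*2/9 = 13/45
  d_1[S] = 0*2/9 + 1/5*2/3 + 4/5*1/9 + 0*2/9 = 2/9
d_1 = (P=13/45, Q=1/5, R=13/45, S=2/9)
  d_2[P] = 13/45*1/3 + 1/5*1/9 + 13/45*1/3 + 2/9*2/9 = 107/405
  d_2[Q] = 13/45*1/9 + 1/5*1/9 + 13/45*2/9 + 2/9*1/3 = 26/135
  d_2[R] = 13/45*1/3 + 1/5*1/9 + 13/45*1/3 + 2/9*2/9 = 107/405
  d_2[S] = 13/45*2/9 + 1/5*2/3 + 13/45*1/9 + 2/9*2/9 = 113/405
d_2 = (P=107/405, Q=26/135, R=107/405, S=113/405)

Answer: 107/405 26/135 107/405 113/405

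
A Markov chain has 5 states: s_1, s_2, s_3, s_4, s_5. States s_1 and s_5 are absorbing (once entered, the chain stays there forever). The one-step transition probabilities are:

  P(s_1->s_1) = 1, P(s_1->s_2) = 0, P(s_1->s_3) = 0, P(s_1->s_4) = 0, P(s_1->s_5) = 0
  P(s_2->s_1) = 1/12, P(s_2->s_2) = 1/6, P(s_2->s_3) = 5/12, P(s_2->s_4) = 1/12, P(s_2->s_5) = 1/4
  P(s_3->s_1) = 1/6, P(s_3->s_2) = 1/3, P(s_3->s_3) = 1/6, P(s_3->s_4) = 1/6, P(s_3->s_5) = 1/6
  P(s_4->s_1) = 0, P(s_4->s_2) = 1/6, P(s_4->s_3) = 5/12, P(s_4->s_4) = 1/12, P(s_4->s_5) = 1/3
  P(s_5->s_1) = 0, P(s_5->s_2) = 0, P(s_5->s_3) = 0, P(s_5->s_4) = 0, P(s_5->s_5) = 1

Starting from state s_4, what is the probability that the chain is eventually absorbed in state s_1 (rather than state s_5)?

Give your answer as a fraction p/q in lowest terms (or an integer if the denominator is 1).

Let a_i = P(absorbed in s_1 | start in state i).
Boundary conditions: a_s_1 = 1, a_s_5 = 0.
For each transient state i, a_i = sum_j P(i->j) * a_j:
  a_s_2 = 1/12*a_s_1 + 1/6*a_s_2 + 5/12*a_s_3 + 1/12*a_s_4 + 1/4*a_s_5
  a_s_3 = 1/6*a_s_1 + 1/3*a_s_2 + 1/6*a_s_3 + 1/6*a_s_4 + 1/6*a_s_5
  a_s_4 = 0*a_s_1 + 1/6*a_s_2 + 5/12*a_s_3 + 1/12*a_s_4 + 1/3*a_s_5

Substituting a_s_1 = 1 and a_s_5 = 0, rearrange to (I - Q) a = r where r[i] = P(i -> s_1):
  [5/6, -5/12, -1/12] . (a_s_2, a_s_3, a_s_4) = 1/12
  [-1/3, 5/6, -1/6] . (a_s_2, a_s_3, a_s_4) = 1/6
  [-1/6, -5/12, 11/12] . (a_s_2, a_s_3, a_s_4) = 0

Solving yields:
  a_s_2 = 11/36
  a_s_3 = 11/30
  a_s_4 = 2/9

Starting state is s_4, so the absorption probability is a_s_4 = 2/9.

Answer: 2/9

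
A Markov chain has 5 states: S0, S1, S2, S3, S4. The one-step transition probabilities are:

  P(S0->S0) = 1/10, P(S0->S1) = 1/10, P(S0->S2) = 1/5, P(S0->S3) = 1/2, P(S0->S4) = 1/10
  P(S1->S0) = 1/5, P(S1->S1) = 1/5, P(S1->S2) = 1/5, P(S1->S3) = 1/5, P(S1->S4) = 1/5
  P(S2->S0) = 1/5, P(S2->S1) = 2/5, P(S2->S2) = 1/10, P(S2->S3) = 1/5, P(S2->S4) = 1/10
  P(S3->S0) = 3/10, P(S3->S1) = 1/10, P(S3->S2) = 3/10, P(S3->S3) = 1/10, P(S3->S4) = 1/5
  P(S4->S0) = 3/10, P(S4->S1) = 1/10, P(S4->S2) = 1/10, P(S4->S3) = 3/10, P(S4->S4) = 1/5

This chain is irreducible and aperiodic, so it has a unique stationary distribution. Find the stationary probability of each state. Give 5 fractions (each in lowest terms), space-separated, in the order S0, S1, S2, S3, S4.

The stationary distribution satisfies pi = pi * P, i.e.:
  pi_S0 = 1/10*pi_S0 + 1/5*pi_S1 + 1/5*pi_S2 + 3/10*pi_S3 + 3/10*pi_S4
  pi_S1 = 1/10*pi_S0 + 1/5*pi_S1 + 2/5*pi_S2 + 1/10*pi_S3 + 1/10*pi_S4
  pi_S2 = 1/5*pi_S0 + 1/5*pi_S1 + 1/10*pi_S2 + 3/10*pi_S3 + 1/10*pi_S4
  pi_S3 = 1/2*pi_S0 + 1/5*pi_S1 + 1/5*pi_S2 + 1/10*pi_S3 + 3/10*pi_S4
  pi_S4 = 1/10*pi_S0 + 1/5*pi_S1 + 1/10*pi_S2 + 1/5*pi_S3 + 1/5*pi_S4
with normalization: pi_S0 + pi_S1 + pi_S2 + pi_S3 + pi_S4 = 1.

Using the first 4 balance equations plus normalization, the linear system A*pi = b is:
  [-9/10, 1/5, 1/5, 3/10, 3/10] . pi = 0
  [1/10, -4/5, 2/5, 1/10, 1/10] . pi = 0
  [1/5, 1/5, -9/10, 3/10, 1/10] . pi = 0
  [1/2, 1/5, 1/5, -9/10, 3/10] . pi = 0
  [1, 1, 1, 1, 1] . pi = 1

Solving yields:
  pi_S0 = 119/542
  pi_S1 = 142/813
  pi_S2 = 155/813
  pi_S3 = 833/3252
  pi_S4 = 517/3252

Verification (pi * P):
  119/542*1/10 + 142/813*1/5 + 155/813*1/5 + 833/3252*3/10 + 517/3252*3/10 = 119/542 = pi_S0  (ok)
  119/542*1/10 + 142/813*1/5 + 155/813*2/5 + 833/3252*1/10 + 517/3252*1/10 = 142/813 = pi_S1  (ok)
  119/542*1/5 + 142/813*1/5 + 155/813*1/10 + 833/3252*3/10 + 517/3252*1/10 = 155/813 = pi_S2  (ok)
  119/542*1/2 + 142/813*1/5 + 155/813*1/5 + 833/3252*1/10 + 517/3252*3/10 = 833/3252 = pi_S3  (ok)
  119/542*1/10 + 142/813*1/5 + 155/813*1/10 + 833/3252*1/5 + 517/3252*1/5 = 517/3252 = pi_S4  (ok)

Answer: 119/542 142/813 155/813 833/3252 517/3252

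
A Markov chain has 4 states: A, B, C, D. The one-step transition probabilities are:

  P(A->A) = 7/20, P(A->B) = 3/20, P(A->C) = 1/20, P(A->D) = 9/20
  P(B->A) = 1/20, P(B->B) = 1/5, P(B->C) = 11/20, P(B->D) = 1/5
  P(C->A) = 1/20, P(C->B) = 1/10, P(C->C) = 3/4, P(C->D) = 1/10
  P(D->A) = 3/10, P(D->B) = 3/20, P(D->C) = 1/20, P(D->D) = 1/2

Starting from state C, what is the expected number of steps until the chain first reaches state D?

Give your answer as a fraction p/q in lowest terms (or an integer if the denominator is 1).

Let h_i = expected steps to first reach D from state i.
Boundary: h_D = 0.
First-step equations for the other states:
  h_A = 1 + 7/20*h_A + 3/20*h_B + 1/20*h_C + 9/20*h_D
  h_B = 1 + 1/20*h_A + 1/5*h_B + 11/20*h_C + 1/5*h_D
  h_C = 1 + 1/20*h_A + 1/10*h_B + 3/4*h_C + 1/10*h_D

Substituting h_D = 0 and rearranging gives the linear system (I - Q) h = 1:
  [13/20, -3/20, -1/20] . (h_A, h_B, h_C) = 1
  [-1/20, 4/5, -11/20] . (h_A, h_B, h_C) = 1
  [-1/20, -1/10, 1/4] . (h_A, h_B, h_C) = 1

Solving yields:
  h_A = 155/43
  h_B = 280/43
  h_C = 315/43

Starting state is C, so the expected hitting time is h_C = 315/43.

Answer: 315/43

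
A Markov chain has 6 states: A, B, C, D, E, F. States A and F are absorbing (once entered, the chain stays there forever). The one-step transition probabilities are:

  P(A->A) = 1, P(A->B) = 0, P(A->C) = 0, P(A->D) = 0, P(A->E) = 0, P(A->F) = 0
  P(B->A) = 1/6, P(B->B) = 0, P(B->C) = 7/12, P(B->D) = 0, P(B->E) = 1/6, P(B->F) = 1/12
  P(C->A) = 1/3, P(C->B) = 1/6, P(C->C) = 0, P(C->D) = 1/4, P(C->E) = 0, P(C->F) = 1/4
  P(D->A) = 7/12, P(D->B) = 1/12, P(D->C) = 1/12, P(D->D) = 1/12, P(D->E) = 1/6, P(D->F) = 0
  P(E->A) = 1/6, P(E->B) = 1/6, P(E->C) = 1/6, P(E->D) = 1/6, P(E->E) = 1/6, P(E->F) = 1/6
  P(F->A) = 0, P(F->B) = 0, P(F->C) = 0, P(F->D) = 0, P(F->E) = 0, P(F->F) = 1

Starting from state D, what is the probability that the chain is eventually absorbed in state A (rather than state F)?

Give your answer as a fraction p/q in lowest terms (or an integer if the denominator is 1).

Let a_i = P(absorbed in A | start in state i).
Boundary conditions: a_A = 1, a_F = 0.
For each transient state i, a_i = sum_j P(i->j) * a_j:
  a_B = 1/6*a_A + 0*a_B + 7/12*a_C + 0*a_D + 1/6*a_E + 1/12*a_F
  a_C = 1/3*a_A + 1/6*a_B + 0*a_C + 1/4*a_D + 0*a_E + 1/4*a_F
  a_D = 7/12*a_A + 1/12*a_B + 1/12*a_C + 1/12*a_D + 1/6*a_E + 0*a_F
  a_E = 1/6*a_A + 1/6*a_B + 1/6*a_C + 1/6*a_D + 1/6*a_E + 1/6*a_F

Substituting a_A = 1 and a_F = 0, rearrange to (I - Q) a = r where r[i] = P(i -> A):
  [1, -7/12, 0, -1/6] . (a_B, a_C, a_D, a_E) = 1/6
  [-1/6, 1, -1/4, 0] . (a_B, a_C, a_D, a_E) = 1/3
  [-1/12, -1/12, 11/12, -1/6] . (a_B, a_C, a_D, a_E) = 7/12
  [-1/6, -1/6, -1/6, 5/6] . (a_B, a_C, a_D, a_E) = 1/6

Solving yields:
  a_B = 811/1231
  a_C = 814/1231
  a_D = 1074/1231
  a_E = 786/1231

Starting state is D, so the absorption probability is a_D = 1074/1231.

Answer: 1074/1231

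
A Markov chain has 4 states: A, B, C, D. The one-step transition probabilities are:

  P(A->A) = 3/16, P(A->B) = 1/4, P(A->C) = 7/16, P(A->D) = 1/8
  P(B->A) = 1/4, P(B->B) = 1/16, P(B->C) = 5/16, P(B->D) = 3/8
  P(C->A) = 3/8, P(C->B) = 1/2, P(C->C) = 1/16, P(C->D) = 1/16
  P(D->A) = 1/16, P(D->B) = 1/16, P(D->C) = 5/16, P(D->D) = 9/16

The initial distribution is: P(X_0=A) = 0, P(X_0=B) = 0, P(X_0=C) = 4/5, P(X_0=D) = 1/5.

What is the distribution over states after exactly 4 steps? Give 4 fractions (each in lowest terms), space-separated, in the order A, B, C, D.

Answer: 17761/81920 3559/16384 2823/10240 1189/4096

Derivation:
Propagating the distribution step by step (d_{t+1} = d_t * P):
d_0 = (A=0, B=0, C=4/5, D=1/5)
  d_1[A] = 0*3/16 + 0*1/4 + 4/5*3/8 + 1/5*1/16 = 5/16
  d_1[B] = 0*1/4 + 0*1/16 + 4/5*1/2 + 1/5*1/16 = 33/80
  d_1[C] = 0*7/16 + 0*5/16 + 4/5*1/16 + 1/5*5/16 = 9/80
  d_1[D] = 0*1/8 + 0*3/8 + 4/5*1/16 + 1/5*9/16 = 13/80
d_1 = (A=5/16, B=33/80, C=9/80, D=13/80)
  d_2[A] = 5/16*3/16 + 33/80*1/4 + 9/80*3/8 + 13/80*1/16 = 137/640
  d_2[B] = 5/16*1/4 + 33/80*1/16 + 9/80*1/2 + 13/80*1/16 = 109/640
  d_2[C] = 5/16*7/16 + 33/80*5/16 + 9/80*1/16 + 13/80*5/16 = 207/640
  d_2[D] = 5/16*1/8 + 33/80*3/8 + 9/80*1/16 + 13/80*9/16 = 187/640
d_2 = (A=137/640, B=109/640, C=207/640, D=187/640)
  d_3[A] = 137/640*3/16 + 109/640*1/4 + 207/640*3/8 + 187/640*1/16 = 569/2560
  d_3[B] = 137/640*1/4 + 109/640*1/16 + 207/640*1/2 + 187/640*1/16 = 125/512
  d_3[C] = 137/640*7/16 + 109/640*5/16 + 207/640*1/16 + 187/640*5/16 = 1323/5120
  d_3[D] = 137/640*1/8 + 109/640*3/8 + 207/640*1/16 + 187/640*9/16 = 1409/5120
d_3 = (A=569/2560, B=125/512, C=1323/5120, D=1409/5120)
  d_4[A] = 569/2560*3/16 + 125/512*1/4 + 1323/5120*3/8 + 1409/5120*1/16 = 17761/81920
  d_4[B] = 569/2560*1/4 + 125/512*1/16 + 1323/5120*1/2 + 1409/5120*1/16 = 3559/16384
  d_4[C] = 569/2560*7/16 + 125/512*5/16 + 1323/5120*1/16 + 1409/5120*5/16 = 2823/10240
  d_4[D] = 569/2560*1/8 + 125/512*3/8 + 1323/5120*1/16 + 1409/5120*9/16 = 1189/4096
d_4 = (A=17761/81920, B=3559/16384, C=2823/10240, D=1189/4096)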